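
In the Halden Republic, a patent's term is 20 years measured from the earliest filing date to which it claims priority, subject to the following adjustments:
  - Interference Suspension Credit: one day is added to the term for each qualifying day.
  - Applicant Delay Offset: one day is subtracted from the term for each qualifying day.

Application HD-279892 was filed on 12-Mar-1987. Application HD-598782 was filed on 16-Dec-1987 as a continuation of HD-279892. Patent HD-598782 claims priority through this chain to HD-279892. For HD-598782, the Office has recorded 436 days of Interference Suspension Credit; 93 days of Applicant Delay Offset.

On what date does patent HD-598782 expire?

Earliest priority filing: 12 March 1987.
Base term: 12 March 1987 + 20 years → 12 March 2007.
Interference Suspension Credit: +436 days → 21 May 2008.
Applicant Delay Offset: −93 days → 18 February 2008.

February 18, 2008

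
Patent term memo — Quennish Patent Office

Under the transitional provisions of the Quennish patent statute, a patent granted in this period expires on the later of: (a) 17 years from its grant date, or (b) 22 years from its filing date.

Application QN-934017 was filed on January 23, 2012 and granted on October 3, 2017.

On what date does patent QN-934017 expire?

October 3, 2034

(a) grant + 17 years → 3 October 2034.
(b) filing + 22 years → 23 January 2034.
Later of the two: 3 October 2034.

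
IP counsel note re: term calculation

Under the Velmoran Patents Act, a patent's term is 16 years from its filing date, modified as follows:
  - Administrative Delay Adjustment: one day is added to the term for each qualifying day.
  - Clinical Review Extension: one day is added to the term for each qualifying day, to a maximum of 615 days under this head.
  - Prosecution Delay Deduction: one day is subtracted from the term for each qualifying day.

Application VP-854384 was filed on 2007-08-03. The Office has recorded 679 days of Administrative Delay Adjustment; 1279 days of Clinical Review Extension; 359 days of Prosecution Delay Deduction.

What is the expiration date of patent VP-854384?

2026-02-23

Base term: filing date + 16 years → 3 August 2023.
Administrative Delay Adjustment: +679 days → 12 June 2025.
Clinical Review Extension: 1279 days claimed exceeds the 615-day cap, so +615 days → 17 February 2027.
Prosecution Delay Deduction: −359 days → 23 February 2026.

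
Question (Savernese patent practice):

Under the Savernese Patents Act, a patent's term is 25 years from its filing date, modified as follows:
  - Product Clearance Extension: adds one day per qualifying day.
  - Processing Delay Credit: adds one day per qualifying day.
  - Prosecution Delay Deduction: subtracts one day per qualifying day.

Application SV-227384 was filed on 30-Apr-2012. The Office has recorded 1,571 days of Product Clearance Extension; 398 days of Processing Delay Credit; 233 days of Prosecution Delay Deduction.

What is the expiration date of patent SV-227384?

2042-01-30

Base term: filing date + 25 years → 30 April 2037.
Product Clearance Extension: +1571 days → 18 August 2041.
Processing Delay Credit: +398 days → 20 September 2042.
Prosecution Delay Deduction: −233 days → 30 January 2042.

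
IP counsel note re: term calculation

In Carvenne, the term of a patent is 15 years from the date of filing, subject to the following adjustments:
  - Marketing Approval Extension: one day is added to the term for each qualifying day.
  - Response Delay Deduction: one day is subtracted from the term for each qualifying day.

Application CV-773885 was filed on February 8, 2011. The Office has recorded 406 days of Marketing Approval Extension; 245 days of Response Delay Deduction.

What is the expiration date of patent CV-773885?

Base term: filing date + 15 years → 8 February 2026.
Marketing Approval Extension: +406 days → 21 March 2027.
Response Delay Deduction: −245 days → 19 July 2026.

2026-07-19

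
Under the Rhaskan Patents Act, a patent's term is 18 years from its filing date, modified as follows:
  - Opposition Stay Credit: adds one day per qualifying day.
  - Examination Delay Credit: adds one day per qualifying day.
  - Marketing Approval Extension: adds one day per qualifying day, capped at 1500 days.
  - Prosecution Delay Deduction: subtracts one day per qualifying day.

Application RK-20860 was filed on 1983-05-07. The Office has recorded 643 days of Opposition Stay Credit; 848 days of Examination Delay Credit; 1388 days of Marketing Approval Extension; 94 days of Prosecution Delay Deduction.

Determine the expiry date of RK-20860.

Base term: filing date + 18 years → 7 May 2001.
Opposition Stay Credit: +643 days → 9 February 2003.
Examination Delay Credit: +848 days → 6 June 2005.
Marketing Approval Extension: 1388 days (within the 1500-day cap) → +1388 days → 25 March 2009.
Prosecution Delay Deduction: −94 days → 21 December 2008.

December 21, 2008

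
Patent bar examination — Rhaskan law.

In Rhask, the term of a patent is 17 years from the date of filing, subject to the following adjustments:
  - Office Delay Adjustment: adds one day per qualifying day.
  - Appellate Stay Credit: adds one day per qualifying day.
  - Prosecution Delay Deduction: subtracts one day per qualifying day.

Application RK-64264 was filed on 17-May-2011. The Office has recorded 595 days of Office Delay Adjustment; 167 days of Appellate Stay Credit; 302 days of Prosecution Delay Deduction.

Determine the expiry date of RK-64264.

August 20, 2029

Base term: filing date + 17 years → 17 May 2028.
Office Delay Adjustment: +595 days → 2 January 2030.
Appellate Stay Credit: +167 days → 18 June 2030.
Prosecution Delay Deduction: −302 days → 20 August 2029.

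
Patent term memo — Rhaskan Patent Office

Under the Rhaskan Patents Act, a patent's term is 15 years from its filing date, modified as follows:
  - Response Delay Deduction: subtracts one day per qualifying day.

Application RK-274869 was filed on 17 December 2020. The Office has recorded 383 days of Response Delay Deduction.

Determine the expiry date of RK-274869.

2034-11-29

Base term: filing date + 15 years → 17 December 2035.
Response Delay Deduction: −383 days → 29 November 2034.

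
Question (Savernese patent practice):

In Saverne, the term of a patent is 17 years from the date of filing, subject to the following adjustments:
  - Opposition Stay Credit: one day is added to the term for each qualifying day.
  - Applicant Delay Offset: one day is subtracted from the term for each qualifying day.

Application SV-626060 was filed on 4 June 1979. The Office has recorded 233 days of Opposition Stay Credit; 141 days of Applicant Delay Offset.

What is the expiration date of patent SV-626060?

September 4, 1996

Base term: filing date + 17 years → 4 June 1996.
Opposition Stay Credit: +233 days → 23 January 1997.
Applicant Delay Offset: −141 days → 4 September 1996.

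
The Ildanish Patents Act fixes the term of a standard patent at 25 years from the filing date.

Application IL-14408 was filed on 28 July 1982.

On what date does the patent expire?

Filing date + 25 years → 28 July 2007.

2007-07-28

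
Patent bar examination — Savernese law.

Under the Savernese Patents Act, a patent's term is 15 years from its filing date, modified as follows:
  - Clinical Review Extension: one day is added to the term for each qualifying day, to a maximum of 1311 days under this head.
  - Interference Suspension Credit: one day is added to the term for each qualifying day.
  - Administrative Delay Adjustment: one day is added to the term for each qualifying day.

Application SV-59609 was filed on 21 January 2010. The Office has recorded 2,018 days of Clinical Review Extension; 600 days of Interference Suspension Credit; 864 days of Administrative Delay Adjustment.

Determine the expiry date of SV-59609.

Base term: filing date + 15 years → 21 January 2025.
Clinical Review Extension: 2018 days claimed exceeds the 1311-day cap, so +1311 days → 24 August 2028.
Interference Suspension Credit: +600 days → 16 April 2030.
Administrative Delay Adjustment: +864 days → 27 August 2032.

2032-08-27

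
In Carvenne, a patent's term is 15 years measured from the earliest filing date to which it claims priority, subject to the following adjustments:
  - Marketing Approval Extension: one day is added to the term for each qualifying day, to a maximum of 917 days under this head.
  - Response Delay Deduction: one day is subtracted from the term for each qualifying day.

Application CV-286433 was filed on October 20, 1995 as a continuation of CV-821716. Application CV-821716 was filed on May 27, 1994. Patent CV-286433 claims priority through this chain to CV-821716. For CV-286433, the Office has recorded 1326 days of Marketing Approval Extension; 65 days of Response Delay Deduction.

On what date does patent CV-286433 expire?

Earliest priority filing: 27 May 1994.
Base term: 27 May 1994 + 15 years → 27 May 2009.
Marketing Approval Extension: 1326 days claimed exceeds the 917-day cap, so +917 days → 30 November 2011.
Response Delay Deduction: −65 days → 26 September 2011.

2011-09-26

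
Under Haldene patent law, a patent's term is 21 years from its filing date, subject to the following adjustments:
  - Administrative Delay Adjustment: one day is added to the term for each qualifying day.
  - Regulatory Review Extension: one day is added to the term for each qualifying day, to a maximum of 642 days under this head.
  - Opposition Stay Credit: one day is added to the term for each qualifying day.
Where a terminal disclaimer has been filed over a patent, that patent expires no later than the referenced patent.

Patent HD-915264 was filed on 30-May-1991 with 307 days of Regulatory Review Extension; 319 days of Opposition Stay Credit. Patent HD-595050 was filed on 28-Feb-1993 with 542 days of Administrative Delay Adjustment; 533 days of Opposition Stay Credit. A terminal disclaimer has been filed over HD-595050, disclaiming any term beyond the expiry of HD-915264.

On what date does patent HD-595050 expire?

February 15, 2014

Natural term of HD-595050:
  Base: filing + 21 years → 28 February 2014.
  Administrative Delay Adjustment: +542 days → 24 August 2015.
  Opposition Stay Credit: +533 days → 7 February 2017.
Expiry of referenced patent HD-915264:
  Base: filing + 21 years → 30 May 2012.
  Regulatory Review Extension: 307 days (within the 642-day cap) → +307 days → 2 April 2013.
  Opposition Stay Credit: +319 days → 15 February 2014.
Terminal disclaimer: HD-595050 expires on the earlier of 7 February 2017 and 15 February 2014.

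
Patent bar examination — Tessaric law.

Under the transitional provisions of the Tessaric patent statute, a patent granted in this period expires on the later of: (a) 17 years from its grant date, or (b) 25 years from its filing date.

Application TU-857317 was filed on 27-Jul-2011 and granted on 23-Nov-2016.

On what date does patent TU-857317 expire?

July 27, 2036

(a) grant + 17 years → 23 November 2033.
(b) filing + 25 years → 27 July 2036.
Later of the two: 27 July 2036.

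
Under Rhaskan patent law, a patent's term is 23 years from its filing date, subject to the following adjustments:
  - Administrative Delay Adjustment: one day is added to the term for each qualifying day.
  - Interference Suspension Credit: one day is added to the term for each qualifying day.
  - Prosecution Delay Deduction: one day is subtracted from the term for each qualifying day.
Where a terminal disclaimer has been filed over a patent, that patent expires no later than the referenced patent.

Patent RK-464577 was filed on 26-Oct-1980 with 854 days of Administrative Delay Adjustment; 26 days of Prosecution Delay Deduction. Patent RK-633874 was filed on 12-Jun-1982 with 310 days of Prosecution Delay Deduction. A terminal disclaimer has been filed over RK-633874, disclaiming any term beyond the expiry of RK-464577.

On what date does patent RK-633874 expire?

Natural term of RK-633874:
  Base: filing + 23 years → 12 June 2005.
  Prosecution Delay Deduction: −310 days → 6 August 2004.
Expiry of referenced patent RK-464577:
  Base: filing + 23 years → 26 October 2003.
  Administrative Delay Adjustment: +854 days → 26 February 2006.
  Prosecution Delay Deduction: −26 days → 31 January 2006.
Terminal disclaimer: RK-633874 expires on the earlier of 6 August 2004 and 31 January 2006.

2004-08-06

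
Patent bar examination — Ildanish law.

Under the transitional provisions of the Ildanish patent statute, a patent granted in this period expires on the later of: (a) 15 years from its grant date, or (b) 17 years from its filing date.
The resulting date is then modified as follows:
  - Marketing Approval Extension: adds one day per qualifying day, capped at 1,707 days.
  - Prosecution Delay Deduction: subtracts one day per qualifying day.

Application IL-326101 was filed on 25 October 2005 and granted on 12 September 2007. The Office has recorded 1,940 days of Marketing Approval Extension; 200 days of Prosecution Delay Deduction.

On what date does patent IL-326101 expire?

(a) grant + 15 years → 12 September 2022.
(b) filing + 17 years → 25 October 2022.
Later of the two: 25 October 2022.
Marketing Approval Extension: 1940 days claimed exceeds the 1707-day cap, so +1707 days → 28 June 2027.
Prosecution Delay Deduction: −200 days → 10 December 2026.

December 10, 2026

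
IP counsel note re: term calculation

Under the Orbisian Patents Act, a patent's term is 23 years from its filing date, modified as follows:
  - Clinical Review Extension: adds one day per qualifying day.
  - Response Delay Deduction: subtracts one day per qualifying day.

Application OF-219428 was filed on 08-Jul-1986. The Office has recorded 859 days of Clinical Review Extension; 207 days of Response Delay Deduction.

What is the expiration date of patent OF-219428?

2011-04-21

Base term: filing date + 23 years → 8 July 2009.
Clinical Review Extension: +859 days → 14 November 2011.
Response Delay Deduction: −207 days → 21 April 2011.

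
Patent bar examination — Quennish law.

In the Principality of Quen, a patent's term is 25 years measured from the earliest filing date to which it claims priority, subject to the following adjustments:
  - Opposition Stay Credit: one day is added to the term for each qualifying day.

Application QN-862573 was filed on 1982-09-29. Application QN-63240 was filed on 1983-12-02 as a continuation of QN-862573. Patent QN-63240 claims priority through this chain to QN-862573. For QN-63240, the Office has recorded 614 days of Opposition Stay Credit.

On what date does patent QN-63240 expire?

Earliest priority filing: 29 September 1982.
Base term: 29 September 1982 + 25 years → 29 September 2007.
Opposition Stay Credit: +614 days → 4 June 2009.

2009-06-04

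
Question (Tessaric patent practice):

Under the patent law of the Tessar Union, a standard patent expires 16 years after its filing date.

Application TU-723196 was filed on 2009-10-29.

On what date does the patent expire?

2025-10-29

Filing date + 16 years → 29 October 2025.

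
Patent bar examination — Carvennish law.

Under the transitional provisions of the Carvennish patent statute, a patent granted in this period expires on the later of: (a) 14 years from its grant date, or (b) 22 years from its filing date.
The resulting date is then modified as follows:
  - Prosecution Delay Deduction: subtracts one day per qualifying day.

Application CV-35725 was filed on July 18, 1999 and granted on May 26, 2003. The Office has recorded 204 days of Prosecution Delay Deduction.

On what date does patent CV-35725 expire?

2020-12-26

(a) grant + 14 years → 26 May 2017.
(b) filing + 22 years → 18 July 2021.
Later of the two: 18 July 2021.
Prosecution Delay Deduction: −204 days → 26 December 2020.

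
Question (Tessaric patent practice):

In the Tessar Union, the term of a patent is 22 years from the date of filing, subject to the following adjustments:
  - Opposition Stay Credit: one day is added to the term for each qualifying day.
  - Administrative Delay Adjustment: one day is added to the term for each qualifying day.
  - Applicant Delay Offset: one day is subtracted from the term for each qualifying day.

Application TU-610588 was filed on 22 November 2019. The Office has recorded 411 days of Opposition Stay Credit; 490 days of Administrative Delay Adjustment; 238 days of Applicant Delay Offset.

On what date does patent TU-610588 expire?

Base term: filing date + 22 years → 22 November 2041.
Opposition Stay Credit: +411 days → 7 January 2043.
Administrative Delay Adjustment: +490 days → 11 May 2044.
Applicant Delay Offset: −238 days → 16 September 2043.

September 16, 2043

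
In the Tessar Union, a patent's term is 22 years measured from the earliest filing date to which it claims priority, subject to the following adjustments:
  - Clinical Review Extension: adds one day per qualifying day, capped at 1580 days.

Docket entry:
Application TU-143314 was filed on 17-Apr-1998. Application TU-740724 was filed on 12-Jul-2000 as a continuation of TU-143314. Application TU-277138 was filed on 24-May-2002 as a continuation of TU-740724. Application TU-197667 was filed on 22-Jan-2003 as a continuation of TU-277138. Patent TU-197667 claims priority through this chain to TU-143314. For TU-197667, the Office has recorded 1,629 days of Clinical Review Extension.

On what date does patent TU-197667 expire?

2024-08-14

Earliest priority filing: 17 April 1998.
Base term: 17 April 1998 + 22 years → 17 April 2020.
Clinical Review Extension: 1629 days claimed exceeds the 1580-day cap, so +1580 days → 14 August 2024.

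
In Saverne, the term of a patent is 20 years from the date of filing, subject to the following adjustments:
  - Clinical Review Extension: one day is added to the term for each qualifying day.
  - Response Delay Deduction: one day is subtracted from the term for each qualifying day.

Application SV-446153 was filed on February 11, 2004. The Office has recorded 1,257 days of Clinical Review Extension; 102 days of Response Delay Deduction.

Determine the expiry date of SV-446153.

2027-04-11

Base term: filing date + 20 years → 11 February 2024.
Clinical Review Extension: +1257 days → 22 July 2027.
Response Delay Deduction: −102 days → 11 April 2027.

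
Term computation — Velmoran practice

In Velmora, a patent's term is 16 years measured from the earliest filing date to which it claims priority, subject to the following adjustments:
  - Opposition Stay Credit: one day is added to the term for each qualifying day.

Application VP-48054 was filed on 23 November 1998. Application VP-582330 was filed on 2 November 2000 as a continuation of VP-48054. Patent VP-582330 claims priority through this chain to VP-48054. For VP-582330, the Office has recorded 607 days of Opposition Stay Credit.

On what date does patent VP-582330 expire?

2016-07-22

Earliest priority filing: 23 November 1998.
Base term: 23 November 1998 + 16 years → 23 November 2014.
Opposition Stay Credit: +607 days → 22 July 2016.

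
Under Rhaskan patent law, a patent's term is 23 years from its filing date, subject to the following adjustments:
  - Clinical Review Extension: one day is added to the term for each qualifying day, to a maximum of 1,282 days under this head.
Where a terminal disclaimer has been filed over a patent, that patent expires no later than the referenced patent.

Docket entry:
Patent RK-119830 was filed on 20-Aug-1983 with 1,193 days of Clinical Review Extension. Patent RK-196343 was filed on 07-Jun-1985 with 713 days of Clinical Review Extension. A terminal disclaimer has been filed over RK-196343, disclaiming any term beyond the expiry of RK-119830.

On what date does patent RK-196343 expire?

Natural term of RK-196343:
  Base: filing + 23 years → 7 June 2008.
  Clinical Review Extension: 713 days (within the 1282-day cap) → +713 days → 21 May 2010.
Expiry of referenced patent RK-119830:
  Base: filing + 23 years → 20 August 2006.
  Clinical Review Extension: 1193 days (within the 1282-day cap) → +1193 days → 25 November 2009.
Terminal disclaimer: RK-196343 expires on the earlier of 21 May 2010 and 25 November 2009.

November 25, 2009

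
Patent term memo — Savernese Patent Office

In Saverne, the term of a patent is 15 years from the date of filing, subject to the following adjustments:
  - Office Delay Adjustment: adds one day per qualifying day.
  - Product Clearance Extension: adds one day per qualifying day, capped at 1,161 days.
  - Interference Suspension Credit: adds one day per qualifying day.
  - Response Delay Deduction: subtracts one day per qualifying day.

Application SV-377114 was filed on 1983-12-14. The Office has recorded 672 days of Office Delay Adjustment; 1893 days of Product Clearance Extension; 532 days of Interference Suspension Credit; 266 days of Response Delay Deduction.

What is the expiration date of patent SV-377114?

Base term: filing date + 15 years → 14 December 1998.
Office Delay Adjustment: +672 days → 16 October 2000.
Product Clearance Extension: 1893 days claimed exceeds the 1161-day cap, so +1161 days → 21 December 2003.
Interference Suspension Credit: +532 days → 5 June 2005.
Response Delay Deduction: −266 days → 12 September 2004.

September 12, 2004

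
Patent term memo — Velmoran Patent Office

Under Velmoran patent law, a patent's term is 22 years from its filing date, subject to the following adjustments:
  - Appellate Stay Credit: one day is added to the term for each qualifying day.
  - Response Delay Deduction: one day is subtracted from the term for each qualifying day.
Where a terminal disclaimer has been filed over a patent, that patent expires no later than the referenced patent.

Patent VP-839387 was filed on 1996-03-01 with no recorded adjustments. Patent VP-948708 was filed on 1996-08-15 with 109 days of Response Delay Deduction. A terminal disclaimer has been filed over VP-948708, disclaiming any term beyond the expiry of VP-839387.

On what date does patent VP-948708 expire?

Natural term of VP-948708:
  Base: filing + 22 years → 15 August 2018.
  Response Delay Deduction: −109 days → 28 April 2018.
Expiry of referenced patent VP-839387:
  Base: filing + 22 years → 1 March 2018.
Terminal disclaimer: VP-948708 expires on the earlier of 28 April 2018 and 1 March 2018.

March 1, 2018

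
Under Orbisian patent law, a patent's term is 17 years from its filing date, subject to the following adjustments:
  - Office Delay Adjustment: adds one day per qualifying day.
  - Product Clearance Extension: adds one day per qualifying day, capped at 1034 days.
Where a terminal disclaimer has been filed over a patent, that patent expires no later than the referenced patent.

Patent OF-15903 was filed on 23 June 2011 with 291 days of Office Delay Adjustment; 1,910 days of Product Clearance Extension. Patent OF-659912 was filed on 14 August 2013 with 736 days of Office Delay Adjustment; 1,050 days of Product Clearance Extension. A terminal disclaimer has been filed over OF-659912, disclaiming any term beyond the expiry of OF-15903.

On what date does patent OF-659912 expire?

2032-02-08

Natural term of OF-659912:
  Base: filing + 17 years → 14 August 2030.
  Office Delay Adjustment: +736 days → 19 August 2032.
  Product Clearance Extension: 1050 days claimed exceeds the 1034-day cap, so +1034 days → 19 June 2035.
Expiry of referenced patent OF-15903:
  Base: filing + 17 years → 23 June 2028.
  Office Delay Adjustment: +291 days → 10 April 2029.
  Product Clearance Extension: 1910 days claimed exceeds the 1034-day cap, so +1034 days → 8 February 2032.
Terminal disclaimer: OF-659912 expires on the earlier of 19 June 2035 and 8 February 2032.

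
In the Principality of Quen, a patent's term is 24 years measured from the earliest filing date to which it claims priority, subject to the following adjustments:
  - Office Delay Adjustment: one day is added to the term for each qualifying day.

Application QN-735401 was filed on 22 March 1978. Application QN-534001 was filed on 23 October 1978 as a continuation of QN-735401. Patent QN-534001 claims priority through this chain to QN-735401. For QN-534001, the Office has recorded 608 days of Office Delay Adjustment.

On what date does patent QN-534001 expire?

Earliest priority filing: 22 March 1978.
Base term: 22 March 1978 + 24 years → 22 March 2002.
Office Delay Adjustment: +608 days → 20 November 2003.

2003-11-20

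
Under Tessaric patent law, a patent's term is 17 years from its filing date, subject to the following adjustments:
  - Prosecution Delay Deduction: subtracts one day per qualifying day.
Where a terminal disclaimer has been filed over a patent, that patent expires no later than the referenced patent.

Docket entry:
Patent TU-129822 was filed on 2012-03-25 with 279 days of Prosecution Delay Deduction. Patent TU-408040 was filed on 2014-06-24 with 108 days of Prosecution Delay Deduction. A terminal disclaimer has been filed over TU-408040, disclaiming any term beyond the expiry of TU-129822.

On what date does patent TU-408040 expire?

Natural term of TU-408040:
  Base: filing + 17 years → 24 June 2031.
  Prosecution Delay Deduction: −108 days → 8 March 2031.
Expiry of referenced patent TU-129822:
  Base: filing + 17 years → 25 March 2029.
  Prosecution Delay Deduction: −279 days → 19 June 2028.
Terminal disclaimer: TU-408040 expires on the earlier of 8 March 2031 and 19 June 2028.

June 19, 2028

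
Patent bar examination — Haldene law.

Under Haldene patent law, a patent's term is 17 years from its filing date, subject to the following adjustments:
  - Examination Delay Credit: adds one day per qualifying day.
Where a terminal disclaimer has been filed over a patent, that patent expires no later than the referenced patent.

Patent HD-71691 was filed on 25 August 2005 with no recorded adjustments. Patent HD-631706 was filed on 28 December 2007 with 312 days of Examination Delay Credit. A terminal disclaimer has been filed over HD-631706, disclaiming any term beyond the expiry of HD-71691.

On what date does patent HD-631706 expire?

Natural term of HD-631706:
  Base: filing + 17 years → 28 December 2024.
  Examination Delay Credit: +312 days → 5 November 2025.
Expiry of referenced patent HD-71691:
  Base: filing + 17 years → 25 August 2022.
Terminal disclaimer: HD-631706 expires on the earlier of 5 November 2025 and 25 August 2022.

August 25, 2022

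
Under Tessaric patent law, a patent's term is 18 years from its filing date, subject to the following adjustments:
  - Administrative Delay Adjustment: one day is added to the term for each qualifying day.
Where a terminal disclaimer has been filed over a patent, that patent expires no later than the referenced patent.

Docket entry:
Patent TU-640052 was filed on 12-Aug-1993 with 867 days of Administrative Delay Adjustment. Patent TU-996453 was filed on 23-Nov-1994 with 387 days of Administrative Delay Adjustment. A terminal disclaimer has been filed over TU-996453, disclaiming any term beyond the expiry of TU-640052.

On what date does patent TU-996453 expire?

Natural term of TU-996453:
  Base: filing + 18 years → 23 November 2012.
  Administrative Delay Adjustment: +387 days → 15 December 2013.
Expiry of referenced patent TU-640052:
  Base: filing + 18 years → 12 August 2011.
  Administrative Delay Adjustment: +867 days → 26 December 2013.
Terminal disclaimer: TU-996453 expires on the earlier of 15 December 2013 and 26 December 2013.

December 15, 2013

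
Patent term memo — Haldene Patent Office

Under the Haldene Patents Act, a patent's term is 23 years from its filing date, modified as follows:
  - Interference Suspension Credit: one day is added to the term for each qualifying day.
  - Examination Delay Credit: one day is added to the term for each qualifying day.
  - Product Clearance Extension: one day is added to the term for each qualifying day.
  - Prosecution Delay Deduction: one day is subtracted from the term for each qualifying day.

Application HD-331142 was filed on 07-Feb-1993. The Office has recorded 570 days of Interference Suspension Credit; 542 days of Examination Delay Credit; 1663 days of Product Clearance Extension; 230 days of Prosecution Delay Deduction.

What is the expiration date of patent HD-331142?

January 26, 2023

Base term: filing date + 23 years → 7 February 2016.
Interference Suspension Credit: +570 days → 30 August 2017.
Examination Delay Credit: +542 days → 23 February 2019.
Product Clearance Extension: +1663 days → 13 September 2023.
Prosecution Delay Deduction: −230 days → 26 January 2023.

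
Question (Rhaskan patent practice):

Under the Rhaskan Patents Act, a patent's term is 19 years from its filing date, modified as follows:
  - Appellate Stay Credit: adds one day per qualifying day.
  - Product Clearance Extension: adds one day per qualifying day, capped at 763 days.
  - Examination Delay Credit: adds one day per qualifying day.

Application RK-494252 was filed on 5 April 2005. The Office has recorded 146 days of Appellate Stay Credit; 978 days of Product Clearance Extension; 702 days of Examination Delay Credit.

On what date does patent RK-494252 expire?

Base term: filing date + 19 years → 5 April 2024.
Appellate Stay Credit: +146 days → 29 August 2024.
Product Clearance Extension: 978 days claimed exceeds the 763-day cap, so +763 days → 1 October 2026.
Examination Delay Credit: +702 days → 2 September 2028.

September 2, 2028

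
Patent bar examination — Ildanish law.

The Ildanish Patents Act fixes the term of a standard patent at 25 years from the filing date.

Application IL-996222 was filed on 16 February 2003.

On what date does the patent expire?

Filing date + 25 years → 16 February 2028.

2028-02-16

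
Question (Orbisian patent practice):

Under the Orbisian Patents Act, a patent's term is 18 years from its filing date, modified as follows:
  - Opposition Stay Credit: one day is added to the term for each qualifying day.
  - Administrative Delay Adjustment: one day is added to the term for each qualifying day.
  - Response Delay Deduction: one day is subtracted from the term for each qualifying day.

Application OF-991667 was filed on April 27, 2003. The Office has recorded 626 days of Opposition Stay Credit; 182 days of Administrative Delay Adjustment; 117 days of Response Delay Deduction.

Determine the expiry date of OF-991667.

2023-03-19

Base term: filing date + 18 years → 27 April 2021.
Opposition Stay Credit: +626 days → 13 January 2023.
Administrative Delay Adjustment: +182 days → 14 July 2023.
Response Delay Deduction: −117 days → 19 March 2023.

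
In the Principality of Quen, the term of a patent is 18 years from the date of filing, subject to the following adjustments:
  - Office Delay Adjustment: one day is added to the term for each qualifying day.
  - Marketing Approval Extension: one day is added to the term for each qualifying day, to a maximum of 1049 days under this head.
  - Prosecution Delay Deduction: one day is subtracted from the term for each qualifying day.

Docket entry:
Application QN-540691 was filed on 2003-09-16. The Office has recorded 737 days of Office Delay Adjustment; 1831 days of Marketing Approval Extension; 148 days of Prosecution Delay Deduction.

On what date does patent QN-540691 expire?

Base term: filing date + 18 years → 16 September 2021.
Office Delay Adjustment: +737 days → 23 September 2023.
Marketing Approval Extension: 1831 days claimed exceeds the 1049-day cap, so +1049 days → 7 August 2026.
Prosecution Delay Deduction: −148 days → 12 March 2026.

March 12, 2026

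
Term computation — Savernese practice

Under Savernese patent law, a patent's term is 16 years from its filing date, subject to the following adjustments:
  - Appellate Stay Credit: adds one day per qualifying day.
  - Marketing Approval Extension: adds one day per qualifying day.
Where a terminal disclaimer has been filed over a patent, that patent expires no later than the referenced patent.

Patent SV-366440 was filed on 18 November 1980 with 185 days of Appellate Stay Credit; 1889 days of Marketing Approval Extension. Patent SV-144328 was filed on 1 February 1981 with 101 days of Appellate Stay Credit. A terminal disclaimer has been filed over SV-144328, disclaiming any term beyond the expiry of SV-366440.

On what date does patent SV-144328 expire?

1997-05-13

Natural term of SV-144328:
  Base: filing + 16 years → 1 February 1997.
  Appellate Stay Credit: +101 days → 13 May 1997.
Expiry of referenced patent SV-366440:
  Base: filing + 16 years → 18 November 1996.
  Appellate Stay Credit: +185 days → 22 May 1997.
  Marketing Approval Extension: +1889 days → 24 July 2002.
Terminal disclaimer: SV-144328 expires on the earlier of 13 May 1997 and 24 July 2002.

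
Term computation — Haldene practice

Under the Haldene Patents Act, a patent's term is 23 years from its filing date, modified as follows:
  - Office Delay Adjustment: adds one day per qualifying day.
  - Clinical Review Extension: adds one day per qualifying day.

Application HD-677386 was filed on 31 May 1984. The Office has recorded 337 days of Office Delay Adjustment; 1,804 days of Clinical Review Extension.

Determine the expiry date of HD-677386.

April 10, 2013

Base term: filing date + 23 years → 31 May 2007.
Office Delay Adjustment: +337 days → 2 May 2008.
Clinical Review Extension: +1804 days → 10 April 2013.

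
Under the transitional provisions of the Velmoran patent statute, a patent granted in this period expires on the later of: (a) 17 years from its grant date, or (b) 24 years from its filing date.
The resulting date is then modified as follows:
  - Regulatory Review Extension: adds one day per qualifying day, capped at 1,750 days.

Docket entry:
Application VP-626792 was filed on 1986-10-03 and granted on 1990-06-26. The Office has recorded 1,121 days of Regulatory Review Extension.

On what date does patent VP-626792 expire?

(a) grant + 17 years → 26 June 2007.
(b) filing + 24 years → 3 October 2010.
Later of the two: 3 October 2010.
Regulatory Review Extension: 1121 days (within the 1750-day cap) → +1121 days → 28 October 2013.

October 28, 2013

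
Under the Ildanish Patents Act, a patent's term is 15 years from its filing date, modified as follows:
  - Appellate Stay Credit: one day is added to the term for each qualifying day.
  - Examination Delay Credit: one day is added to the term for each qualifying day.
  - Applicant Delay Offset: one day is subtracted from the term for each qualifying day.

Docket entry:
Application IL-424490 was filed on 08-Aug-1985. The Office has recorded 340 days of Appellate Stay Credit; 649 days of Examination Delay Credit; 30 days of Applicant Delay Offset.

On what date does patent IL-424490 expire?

March 25, 2003

Base term: filing date + 15 years → 8 August 2000.
Appellate Stay Credit: +340 days → 14 July 2001.
Examination Delay Credit: +649 days → 24 April 2003.
Applicant Delay Offset: −30 days → 25 March 2003.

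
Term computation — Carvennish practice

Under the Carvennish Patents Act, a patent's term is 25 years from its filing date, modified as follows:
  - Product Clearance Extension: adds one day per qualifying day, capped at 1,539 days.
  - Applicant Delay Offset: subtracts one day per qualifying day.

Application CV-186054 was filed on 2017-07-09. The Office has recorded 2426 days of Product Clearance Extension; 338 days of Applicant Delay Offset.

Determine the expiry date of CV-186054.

October 22, 2045

Base term: filing date + 25 years → 9 July 2042.
Product Clearance Extension: 2426 days claimed exceeds the 1539-day cap, so +1539 days → 25 September 2046.
Applicant Delay Offset: −338 days → 22 October 2045.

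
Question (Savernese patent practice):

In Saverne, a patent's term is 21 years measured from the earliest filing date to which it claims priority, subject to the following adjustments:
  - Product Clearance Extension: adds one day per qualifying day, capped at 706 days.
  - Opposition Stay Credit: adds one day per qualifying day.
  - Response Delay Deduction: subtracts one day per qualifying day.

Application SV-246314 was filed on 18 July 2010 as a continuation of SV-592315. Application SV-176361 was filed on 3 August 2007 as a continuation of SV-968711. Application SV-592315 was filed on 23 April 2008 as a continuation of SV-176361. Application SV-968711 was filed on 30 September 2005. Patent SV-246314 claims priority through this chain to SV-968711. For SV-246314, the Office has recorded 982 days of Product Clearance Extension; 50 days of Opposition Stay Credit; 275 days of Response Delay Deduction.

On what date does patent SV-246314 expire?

January 24, 2028

Earliest priority filing: 30 September 2005.
Base term: 30 September 2005 + 21 years → 30 September 2026.
Product Clearance Extension: 982 days claimed exceeds the 706-day cap, so +706 days → 5 September 2028.
Opposition Stay Credit: +50 days → 25 October 2028.
Response Delay Deduction: −275 days → 24 January 2028.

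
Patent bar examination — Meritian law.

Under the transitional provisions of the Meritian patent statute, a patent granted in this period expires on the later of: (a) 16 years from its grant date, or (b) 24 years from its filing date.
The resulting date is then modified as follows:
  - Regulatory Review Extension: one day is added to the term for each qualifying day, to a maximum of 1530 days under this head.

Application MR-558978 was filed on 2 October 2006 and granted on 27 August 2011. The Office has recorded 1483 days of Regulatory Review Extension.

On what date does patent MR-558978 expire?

2034-10-24

(a) grant + 16 years → 27 August 2027.
(b) filing + 24 years → 2 October 2030.
Later of the two: 2 October 2030.
Regulatory Review Extension: 1483 days (within the 1530-day cap) → +1483 days → 24 October 2034.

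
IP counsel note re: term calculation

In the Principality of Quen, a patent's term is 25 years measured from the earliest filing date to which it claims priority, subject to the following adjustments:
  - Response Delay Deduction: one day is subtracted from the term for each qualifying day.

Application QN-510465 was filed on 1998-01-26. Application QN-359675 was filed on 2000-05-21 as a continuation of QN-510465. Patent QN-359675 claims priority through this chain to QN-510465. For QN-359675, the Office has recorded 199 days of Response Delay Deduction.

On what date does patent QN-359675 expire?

Earliest priority filing: 26 January 1998.
Base term: 26 January 1998 + 25 years → 26 January 2023.
Response Delay Deduction: −199 days → 11 July 2022.

July 11, 2022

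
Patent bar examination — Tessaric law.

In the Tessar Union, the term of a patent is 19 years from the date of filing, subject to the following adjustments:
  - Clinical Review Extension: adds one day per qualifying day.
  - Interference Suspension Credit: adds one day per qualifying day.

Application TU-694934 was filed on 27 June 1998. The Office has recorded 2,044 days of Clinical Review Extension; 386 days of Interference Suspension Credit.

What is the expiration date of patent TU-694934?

2024-02-21

Base term: filing date + 19 years → 27 June 2017.
Clinical Review Extension: +2044 days → 31 January 2023.
Interference Suspension Credit: +386 days → 21 February 2024.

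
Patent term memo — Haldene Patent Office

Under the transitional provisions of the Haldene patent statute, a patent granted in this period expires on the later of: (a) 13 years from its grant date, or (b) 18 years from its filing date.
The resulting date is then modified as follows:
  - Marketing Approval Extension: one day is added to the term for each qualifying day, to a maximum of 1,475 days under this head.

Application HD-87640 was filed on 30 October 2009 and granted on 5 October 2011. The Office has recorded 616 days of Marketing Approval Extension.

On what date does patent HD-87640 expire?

(a) grant + 13 years → 5 October 2024.
(b) filing + 18 years → 30 October 2027.
Later of the two: 30 October 2027.
Marketing Approval Extension: 616 days (within the 1475-day cap) → +616 days → 7 July 2029.

2029-07-07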